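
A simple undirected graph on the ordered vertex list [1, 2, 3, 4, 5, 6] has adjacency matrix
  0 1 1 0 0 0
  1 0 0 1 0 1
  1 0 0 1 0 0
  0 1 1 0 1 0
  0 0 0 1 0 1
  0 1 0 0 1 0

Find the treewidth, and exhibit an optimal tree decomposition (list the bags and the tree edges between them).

Every bag has size at most 3, so the width is 3 − 1 = 2 and tw(G) ≤ 2. Since 5–6–2–4–5 is a cycle in G, G is not acyclic. Forests are exactly the graphs of treewidth ≤ 1, so tw(G) ≥ 2. Hence tw(G) = 2 exactly.

Treewidth 2.
One such decomposition:
Bags: B1 = {4, 5, 6}  B2 = {2, 4, 6}  B3 = {2, 3, 4}  B4 = {1, 2, 3}
Tree: B1–B2, B2–B3, B3–B4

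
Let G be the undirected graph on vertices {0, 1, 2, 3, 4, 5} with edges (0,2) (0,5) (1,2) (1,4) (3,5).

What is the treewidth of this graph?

1

A width-1 tree decomposition is:
Bags: B1 = {0, 5}  B2 = {0, 2}  B3 = {1, 2}  B4 = {3, 5}  B5 = {1, 4}
Tree: B1–B2, B2–B3, B1–B4, B3–B5
Every bag has size at most 2, so the width is 2 − 1 = 1 and tw(G) ≤ 1. Any graph with an edge has treewidth ≥ 1, and G has the edge 0–5. The upper and lower bounds meet at 1, so that is the treewidth.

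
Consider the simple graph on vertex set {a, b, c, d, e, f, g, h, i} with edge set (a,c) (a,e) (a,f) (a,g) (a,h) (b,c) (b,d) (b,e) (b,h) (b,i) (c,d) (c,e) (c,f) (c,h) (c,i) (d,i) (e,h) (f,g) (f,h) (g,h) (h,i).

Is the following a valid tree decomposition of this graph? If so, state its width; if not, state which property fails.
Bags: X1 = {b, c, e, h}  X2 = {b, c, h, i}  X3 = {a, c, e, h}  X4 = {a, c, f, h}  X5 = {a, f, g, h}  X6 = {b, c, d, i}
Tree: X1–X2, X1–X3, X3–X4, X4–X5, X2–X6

Yes; width 3.

Checking the three conditions: (i) the bags cover all of {a, b, c, d, e, f, g, h, i}; (ii) for each edge, some bag contains both endpoints; (iii) the bags containing any fixed vertex form a subtree. All hold, so the decomposition is valid with width 4 − 1 = 3.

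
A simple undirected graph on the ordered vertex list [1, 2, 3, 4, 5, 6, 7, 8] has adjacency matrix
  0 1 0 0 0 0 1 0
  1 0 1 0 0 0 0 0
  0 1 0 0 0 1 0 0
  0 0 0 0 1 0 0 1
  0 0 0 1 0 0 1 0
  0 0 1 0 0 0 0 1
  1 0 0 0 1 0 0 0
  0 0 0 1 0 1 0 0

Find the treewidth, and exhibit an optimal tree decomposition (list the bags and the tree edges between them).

Treewidth 2.
One optimal decomposition is:
Bags: B1 = {4, 6, 8}  B2 = {4, 5, 6}  B3 = {5, 6, 7}  B4 = {1, 6, 7}  B5 = {1, 2, 6}  B6 = {2, 3, 6}
Tree: B1–B2, B2–B3, B3–B4, B4–B5, B5–B6

Each bag holds 3 vertices, so the decomposition has width 2, which upper-bounds the treewidth. For the lower bound, G contains the cycle 6–8–4–5–7–1–2–3–6, so G is not a forest; only forests have treewidth ≤ 1, hence tw(G) ≥ 2. Combining the bounds, tw(G) = 2.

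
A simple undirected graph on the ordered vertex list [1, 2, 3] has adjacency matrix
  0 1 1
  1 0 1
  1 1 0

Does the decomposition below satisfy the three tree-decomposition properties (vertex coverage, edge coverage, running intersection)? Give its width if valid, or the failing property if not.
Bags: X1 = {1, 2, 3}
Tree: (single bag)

Yes; width 2.

Checking the three conditions: (i) the bags cover all of {1, 2, 3}; (ii) for each edge, some bag contains both endpoints; (iii) the bags containing any fixed vertex form a subtree. All hold, so the decomposition is valid with width 3 − 1 = 2.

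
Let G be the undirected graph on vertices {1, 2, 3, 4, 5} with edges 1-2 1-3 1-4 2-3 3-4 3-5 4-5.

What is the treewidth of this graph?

2

A width-2 tree decomposition is:
Bags: B1 = {3, 4, 5}  B2 = {1, 3, 4}  B3 = {1, 2, 3}
Tree: B1–B2, B2–B3
Every bag has size at most 3, so the width is 3 − 1 = 2 and tw(G) ≤ 2. For the lower bound, the 3 vertices {1, 2, 3} are pairwise adjacent, and any tree decomposition puts a clique entirely inside one bag — forcing width ≥ 2. Combining the bounds, tw(G) = 2.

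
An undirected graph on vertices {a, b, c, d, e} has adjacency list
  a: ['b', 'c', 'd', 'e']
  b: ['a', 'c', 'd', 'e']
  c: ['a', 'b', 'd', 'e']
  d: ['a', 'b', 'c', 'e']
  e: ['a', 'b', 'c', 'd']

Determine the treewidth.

4

A width-4 tree decomposition is:
Bags: B1 = {a, b, c, d, e}
Tree: (single bag)
With just one bag of size 5, the width is 5 − 1 = 4, so tw(G) ≤ 4. On the other hand G contains the 5-clique {a, b, c, d, e}. A clique must lie in a single bag of any decomposition, so no decomposition can have width below 4. Hence tw(G) = 4 exactly.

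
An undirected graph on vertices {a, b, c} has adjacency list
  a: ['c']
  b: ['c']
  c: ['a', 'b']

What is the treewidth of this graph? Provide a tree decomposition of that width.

Treewidth 1.
One optimal decomposition is:
Bags: B1 = {a, c}  B2 = {b, c}
Tree: B1–B2

Every bag has size at most 2, so the width is 2 − 1 = 1 and tw(G) ≤ 1. G has an edge, so its treewidth is at least 1. Combining the bounds, tw(G) = 1.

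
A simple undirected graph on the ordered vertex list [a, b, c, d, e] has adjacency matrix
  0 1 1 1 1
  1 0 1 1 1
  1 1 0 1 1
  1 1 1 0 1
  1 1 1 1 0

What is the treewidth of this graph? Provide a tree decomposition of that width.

Treewidth 4.
Bags: B1 = {a, b, c, d, e}
Tree: (single bag)

With just one bag of size 5, the width is 5 − 1 = 4, so tw(G) ≤ 4. For the lower bound, the 5 vertices {a, b, c, d, e} are pairwise adjacent, and any tree decomposition puts a clique entirely inside one bag — forcing width ≥ 4. Hence tw(G) = 4 exactly.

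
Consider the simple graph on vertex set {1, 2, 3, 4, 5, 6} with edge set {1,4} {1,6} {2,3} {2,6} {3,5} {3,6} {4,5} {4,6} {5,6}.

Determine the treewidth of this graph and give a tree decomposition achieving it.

Each bag holds 3 vertices, so the decomposition has width 2, which upper-bounds the treewidth. For the lower bound, the 3 vertices {1, 4, 6} are pairwise adjacent, and any tree decomposition puts a clique entirely inside one bag — forcing width ≥ 2. Therefore the treewidth is 2.

Treewidth 2.
One optimal decomposition is:
Bags: B1 = {1, 4, 6}  B2 = {4, 5, 6}  B3 = {3, 5, 6}  B4 = {2, 3, 6}
Tree: B1–B2, B2–B3, B3–B4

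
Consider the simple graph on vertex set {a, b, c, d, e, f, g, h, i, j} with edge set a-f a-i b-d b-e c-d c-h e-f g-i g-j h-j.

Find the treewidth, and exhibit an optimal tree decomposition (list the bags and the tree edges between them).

Treewidth 2.
One optimal decomposition is:
Bags: B1 = {b, d, e}  B2 = {d, e, f}  B3 = {a, d, f}  B4 = {a, d, i}  B5 = {d, g, i}  B6 = {d, g, j}  B7 = {d, h, j}  B8 = {c, d, h}
Tree: B1–B2, B2–B3, B3–B4, B4–B5, B5–B6, B6–B7, B7–B8

Every bag has size at most 3, so the width is 3 − 1 = 2 and tw(G) ≤ 2. For the lower bound, G contains the cycle d–b–e–f–a–i–g–j–h–c–d, so G is not a forest; only forests have treewidth ≤ 1, hence tw(G) ≥ 2. Therefore the treewidth is 2.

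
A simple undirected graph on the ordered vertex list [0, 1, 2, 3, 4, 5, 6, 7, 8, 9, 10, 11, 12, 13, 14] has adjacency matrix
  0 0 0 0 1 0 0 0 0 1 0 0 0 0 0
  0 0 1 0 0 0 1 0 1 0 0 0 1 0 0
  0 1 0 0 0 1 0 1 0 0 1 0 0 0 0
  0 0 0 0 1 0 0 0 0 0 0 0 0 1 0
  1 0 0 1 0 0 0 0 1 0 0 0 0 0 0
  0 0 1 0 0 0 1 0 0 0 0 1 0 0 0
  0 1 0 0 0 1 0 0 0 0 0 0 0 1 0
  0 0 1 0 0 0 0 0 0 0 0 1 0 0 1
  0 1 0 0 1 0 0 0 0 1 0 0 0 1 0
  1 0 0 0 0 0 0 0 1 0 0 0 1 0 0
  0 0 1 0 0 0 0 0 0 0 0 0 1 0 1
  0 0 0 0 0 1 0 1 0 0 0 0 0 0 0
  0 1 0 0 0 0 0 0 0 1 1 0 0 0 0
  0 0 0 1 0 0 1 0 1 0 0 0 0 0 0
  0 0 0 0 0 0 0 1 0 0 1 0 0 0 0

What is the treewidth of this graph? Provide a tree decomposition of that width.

Treewidth 3.
Bags: B1 = {0, 3, 4, 9}  B2 = {3, 4, 8, 9}  B3 = {3, 8, 9, 13}  B4 = {8, 9, 12, 13}  B5 = {1, 8, 12, 13}  B6 = {1, 6, 12, 13}  B7 = {1, 6, 10, 12}  B8 = {1, 2, 6, 10}  B9 = {2, 5, 6, 10}  B10 = {2, 5, 10, 14}  B11 = {2, 5, 7, 14}  B12 = {5, 7, 11, 14}
Tree: B1–B2, B2–B3, B3–B4, B4–B5, B5–B6, B6–B7, B7–B8, B8–B9, B9–B10, B10–B11, B11–B12

Every bag has size at most 4, so the width is 4 − 1 = 3 and tw(G) ≤ 3. For the lower bound: the 4 vertex sets {0,3,4}, {9}, {8}, {1,6,12,13} are disjoint, each induces a connected subgraph, and every pair is joined by at least one edge of G. Contracting each set to a single vertex therefore yields K_{4} as a minor, and since treewidth is minor-monotone, tw(G) ≥ tw(K_{4}) = 3. Hence tw(G) = 3 exactly.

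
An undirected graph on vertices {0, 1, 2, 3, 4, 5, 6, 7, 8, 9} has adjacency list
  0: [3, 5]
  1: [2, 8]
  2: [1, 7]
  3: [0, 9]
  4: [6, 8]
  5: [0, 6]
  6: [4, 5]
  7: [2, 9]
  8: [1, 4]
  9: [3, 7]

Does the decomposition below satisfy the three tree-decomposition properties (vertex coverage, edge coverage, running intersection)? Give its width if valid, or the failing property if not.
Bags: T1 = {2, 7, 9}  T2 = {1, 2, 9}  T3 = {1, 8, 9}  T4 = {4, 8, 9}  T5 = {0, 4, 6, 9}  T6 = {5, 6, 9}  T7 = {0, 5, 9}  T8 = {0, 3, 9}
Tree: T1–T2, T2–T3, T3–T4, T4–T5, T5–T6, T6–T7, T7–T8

No — bags containing vertex 0 are not connected in the tree.

A tree decomposition must satisfy three properties: every vertex lies in some bag; for every edge, both endpoints lie together in some bag; and for every vertex, the bags containing it form a connected subtree. Here bags containing vertex 0 are not connected in the tree, so the decomposition is invalid.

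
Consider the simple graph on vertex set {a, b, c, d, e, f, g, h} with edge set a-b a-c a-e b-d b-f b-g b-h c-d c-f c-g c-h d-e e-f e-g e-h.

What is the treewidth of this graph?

3

A width-3 tree decomposition is:
Bags: B1 = {b, c, e, g}  B2 = {b, c, e, f}  B3 = {a, b, c, e}  B4 = {b, c, e, h}  B5 = {b, c, d, e}
Tree: B1–B2, B2–B3, B3–B4, B4–B5
Each bag holds 4 vertices, so the decomposition has width 3, which upper-bounds the treewidth. For the lower bound: the 4 vertex sets {c,g}, {b,f}, {e}, {a} are disjoint, each induces a connected subgraph, and every pair is joined by at least one edge of G. Contracting each set to a single vertex therefore yields K_{4} as a minor, and since treewidth is minor-monotone, tw(G) ≥ tw(K_{4}) = 3. Combining the bounds, tw(G) = 3.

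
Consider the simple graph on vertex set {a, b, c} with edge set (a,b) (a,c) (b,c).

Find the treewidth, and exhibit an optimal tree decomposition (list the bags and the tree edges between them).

With just one bag of size 3, the width is 3 − 1 = 2, so tw(G) ≤ 2. For the lower bound, the 3 vertices {a, b, c} are pairwise adjacent, and any tree decomposition puts a clique entirely inside one bag — forcing width ≥ 2. Hence tw(G) = 2 exactly.

Treewidth 2.
Bags: B1 = {a, b, c}
Tree: (single bag)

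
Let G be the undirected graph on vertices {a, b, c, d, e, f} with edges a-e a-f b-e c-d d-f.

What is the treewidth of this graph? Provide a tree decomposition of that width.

Every bag has size at most 2, so the width is 2 − 1 = 1 and tw(G) ≤ 1. Since G has at least one edge (e.g. b–e), it is not an edgeless graph, so tw(G) ≥ 1. Therefore the treewidth is 1.

Treewidth 1.
Bags: B1 = {b, e}  B2 = {a, e}  B3 = {a, f}  B4 = {d, f}  B5 = {c, d}
Tree: B1–B2, B2–B3, B3–B4, B4–B5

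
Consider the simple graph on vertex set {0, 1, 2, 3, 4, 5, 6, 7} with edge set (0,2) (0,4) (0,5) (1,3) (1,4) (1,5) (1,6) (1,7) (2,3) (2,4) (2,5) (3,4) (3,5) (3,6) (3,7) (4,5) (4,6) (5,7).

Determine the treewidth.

A width-3 tree decomposition is:
Bags: B1 = {1, 3, 4, 5}  B2 = {1, 3, 5, 7}  B3 = {1, 3, 4, 6}  B4 = {2, 3, 4, 5}  B5 = {0, 2, 4, 5}
Tree: B1–B2, B1–B3, B1–B4, B4–B5
The largest bag has 4 vertices, giving width 3; this decomposition certifies tw(G) ≤ 3. Conversely, {0, 2, 4, 5} is a clique of size 4, and the vertices of any clique must share a bag in every tree decomposition; so some bag has ≥ 4 vertices and tw(G) ≥ 3. Hence tw(G) = 3 exactly.

3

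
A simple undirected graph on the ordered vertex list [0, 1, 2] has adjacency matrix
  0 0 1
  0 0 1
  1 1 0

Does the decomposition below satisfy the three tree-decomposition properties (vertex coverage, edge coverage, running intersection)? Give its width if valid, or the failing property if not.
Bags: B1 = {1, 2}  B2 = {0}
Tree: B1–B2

A tree decomposition must satisfy three properties: every vertex lies in some bag; for every edge, both endpoints lie together in some bag; and for every vertex, the bags containing it form a connected subtree. Here edge (2,0) lies in no bag, so the decomposition is invalid.

No — edge (2,0) lies in no bag.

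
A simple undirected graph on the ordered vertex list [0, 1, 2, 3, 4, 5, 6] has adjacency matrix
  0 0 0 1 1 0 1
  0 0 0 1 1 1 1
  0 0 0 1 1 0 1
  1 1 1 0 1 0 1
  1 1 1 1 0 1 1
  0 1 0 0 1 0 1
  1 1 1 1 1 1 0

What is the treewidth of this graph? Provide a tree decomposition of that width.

Treewidth 3.
One such decomposition:
Bags: B1 = {0, 3, 4, 6}  B2 = {2, 3, 4, 6}  B3 = {1, 3, 4, 6}  B4 = {1, 4, 5, 6}
Tree: B1–B2, B2–B3, B3–B4

Each bag holds 4 vertices, so the decomposition has width 3, which upper-bounds the treewidth. For the lower bound, the 4 vertices {0, 3, 4, 6} are pairwise adjacent, and any tree decomposition puts a clique entirely inside one bag — forcing width ≥ 3. Hence tw(G) = 3 exactly.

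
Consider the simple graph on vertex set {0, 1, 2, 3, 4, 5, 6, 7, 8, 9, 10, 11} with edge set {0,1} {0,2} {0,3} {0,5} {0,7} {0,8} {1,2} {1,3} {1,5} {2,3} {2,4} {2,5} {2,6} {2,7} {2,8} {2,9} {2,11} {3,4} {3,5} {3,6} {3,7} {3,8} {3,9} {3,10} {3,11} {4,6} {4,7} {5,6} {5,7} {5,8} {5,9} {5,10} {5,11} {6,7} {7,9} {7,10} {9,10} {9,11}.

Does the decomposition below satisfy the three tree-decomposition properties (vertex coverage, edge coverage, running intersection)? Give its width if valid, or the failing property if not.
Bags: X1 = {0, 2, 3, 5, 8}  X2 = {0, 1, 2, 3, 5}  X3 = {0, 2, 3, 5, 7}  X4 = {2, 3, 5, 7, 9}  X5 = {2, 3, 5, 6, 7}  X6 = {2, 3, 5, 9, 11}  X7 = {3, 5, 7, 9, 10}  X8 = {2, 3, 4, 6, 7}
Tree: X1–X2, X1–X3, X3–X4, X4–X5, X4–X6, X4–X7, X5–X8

Checking the three conditions: (i) the bags cover all of {0, 1, 2, 3, 4, 5, 6, 7, 8, 9, 10, 11}; (ii) for each edge, some bag contains both endpoints; (iii) the bags containing any fixed vertex form a subtree. All hold, so the decomposition is valid with width 5 − 1 = 4.

Yes; width 4.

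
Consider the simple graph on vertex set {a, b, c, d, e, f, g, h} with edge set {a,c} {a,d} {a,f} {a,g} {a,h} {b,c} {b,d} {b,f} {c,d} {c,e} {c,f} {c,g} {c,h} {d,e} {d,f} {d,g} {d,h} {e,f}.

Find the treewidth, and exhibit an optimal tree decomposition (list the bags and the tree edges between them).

Treewidth 3.
Bags: B1 = {a, c, d, g}  B2 = {a, c, d, f}  B3 = {b, c, d, f}  B4 = {a, c, d, h}  B5 = {c, d, e, f}
Tree: B1–B2, B2–B3, B2–B4, B3–B5

Every bag has size at most 4, so the width is 4 − 1 = 3 and tw(G) ≤ 3. On the other hand G contains the 4-clique {a, c, d, g}. A clique must lie in a single bag of any decomposition, so no decomposition can have width below 3. Combining the bounds, tw(G) = 3.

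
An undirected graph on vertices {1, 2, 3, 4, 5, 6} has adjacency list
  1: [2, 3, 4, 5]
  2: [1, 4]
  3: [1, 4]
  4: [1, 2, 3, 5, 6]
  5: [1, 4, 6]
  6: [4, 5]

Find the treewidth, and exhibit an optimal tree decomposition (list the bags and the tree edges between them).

Every bag has size at most 3, so the width is 3 − 1 = 2 and tw(G) ≤ 2. Conversely, {1, 2, 4} is a clique of size 3, and the vertices of any clique must share a bag in every tree decomposition; so some bag has ≥ 3 vertices and tw(G) ≥ 2. Combining the bounds, tw(G) = 2.

Treewidth 2.
One such decomposition:
Bags: B1 = {1, 3, 4}  B2 = {1, 2, 4}  B3 = {1, 4, 5}  B4 = {4, 5, 6}
Tree: B1–B2, B1–B3, B3–B4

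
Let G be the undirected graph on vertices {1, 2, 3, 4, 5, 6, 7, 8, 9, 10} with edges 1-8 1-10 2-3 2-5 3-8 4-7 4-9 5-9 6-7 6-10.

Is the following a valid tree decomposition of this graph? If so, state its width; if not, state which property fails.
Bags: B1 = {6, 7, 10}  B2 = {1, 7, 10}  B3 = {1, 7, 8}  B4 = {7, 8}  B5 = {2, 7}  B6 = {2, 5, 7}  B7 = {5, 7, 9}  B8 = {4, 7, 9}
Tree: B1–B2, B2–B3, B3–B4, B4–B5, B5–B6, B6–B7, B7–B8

No — vertex 3 appears in no bag.

A tree decomposition must satisfy three properties: every vertex lies in some bag; for every edge, both endpoints lie together in some bag; and for every vertex, the bags containing it form a connected subtree. Here vertex 3 appears in no bag, so the decomposition is invalid.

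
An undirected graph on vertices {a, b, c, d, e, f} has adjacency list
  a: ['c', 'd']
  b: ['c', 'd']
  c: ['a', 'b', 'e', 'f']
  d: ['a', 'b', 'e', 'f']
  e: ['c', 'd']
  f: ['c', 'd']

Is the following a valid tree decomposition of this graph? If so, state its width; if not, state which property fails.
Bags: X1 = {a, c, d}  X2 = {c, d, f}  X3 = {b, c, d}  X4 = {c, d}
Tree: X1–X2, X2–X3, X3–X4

A tree decomposition must satisfy three properties: every vertex lies in some bag; for every edge, both endpoints lie together in some bag; and for every vertex, the bags containing it form a connected subtree. Here vertex e appears in no bag, so the decomposition is invalid.

No — vertex e appears in no bag.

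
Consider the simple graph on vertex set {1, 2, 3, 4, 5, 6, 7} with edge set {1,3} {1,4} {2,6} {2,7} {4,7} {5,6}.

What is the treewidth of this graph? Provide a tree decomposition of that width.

Each bag holds 2 vertices, so the decomposition has width 1, which upper-bounds the treewidth. Any graph with an edge has treewidth ≥ 1, and G has the edge 3–1. Combining the bounds, tw(G) = 1.

Treewidth 1.
One optimal decomposition is:
Bags: B1 = {1, 3}  B2 = {1, 4}  B3 = {4, 7}  B4 = {2, 7}  B5 = {2, 6}  B6 = {5, 6}
Tree: B1–B2, B2–B3, B3–B4, B4–B5, B5–B6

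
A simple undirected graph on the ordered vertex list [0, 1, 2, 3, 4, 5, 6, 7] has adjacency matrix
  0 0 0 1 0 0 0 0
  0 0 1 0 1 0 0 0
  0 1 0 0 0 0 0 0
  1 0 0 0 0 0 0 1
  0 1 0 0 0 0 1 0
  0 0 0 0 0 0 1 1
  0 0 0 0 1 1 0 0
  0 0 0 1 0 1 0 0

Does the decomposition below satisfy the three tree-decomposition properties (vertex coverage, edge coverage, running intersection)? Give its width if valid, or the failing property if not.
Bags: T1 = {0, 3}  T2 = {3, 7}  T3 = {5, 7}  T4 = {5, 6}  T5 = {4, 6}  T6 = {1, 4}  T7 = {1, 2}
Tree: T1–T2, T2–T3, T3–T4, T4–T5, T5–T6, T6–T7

Yes; width 1.

Vertex coverage: the bags together contain {0, 1, 2, 3, 4, 5, 6, 7}, the full vertex set. Edge coverage: each edge of G has both endpoints in at least one bag. Running intersection: for every vertex, the bags containing it form a connected subtree. All three properties hold, so this is a valid tree decomposition of width max|bag| − 1 = 1, and hence tw(G) ≤ 1.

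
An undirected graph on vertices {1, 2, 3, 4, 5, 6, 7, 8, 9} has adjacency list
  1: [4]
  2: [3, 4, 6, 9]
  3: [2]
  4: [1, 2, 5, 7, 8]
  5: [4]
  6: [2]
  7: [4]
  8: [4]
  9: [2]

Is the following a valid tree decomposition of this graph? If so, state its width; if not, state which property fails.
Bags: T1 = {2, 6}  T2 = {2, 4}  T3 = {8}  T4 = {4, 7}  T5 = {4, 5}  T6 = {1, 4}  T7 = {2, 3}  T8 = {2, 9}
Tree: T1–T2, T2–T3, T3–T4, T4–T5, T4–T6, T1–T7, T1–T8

A tree decomposition must satisfy three properties: every vertex lies in some bag; for every edge, both endpoints lie together in some bag; and for every vertex, the bags containing it form a connected subtree. Here edge (4,8) lies in no bag, so the decomposition is invalid.

No — edge (4,8) lies in no bag.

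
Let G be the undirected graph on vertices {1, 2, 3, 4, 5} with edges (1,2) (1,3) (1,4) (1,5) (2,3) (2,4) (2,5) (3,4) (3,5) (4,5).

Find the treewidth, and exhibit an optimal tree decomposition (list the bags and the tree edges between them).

A single bag containing all 5 vertices is trivially a valid decomposition of width 4. For the lower bound, the 5 vertices {1, 2, 3, 4, 5} are pairwise adjacent, and any tree decomposition puts a clique entirely inside one bag — forcing width ≥ 4. The upper and lower bounds meet at 4, so that is the treewidth.

Treewidth 4.
One such decomposition:
Bags: B1 = {1, 2, 3, 4, 5}
Tree: (single bag)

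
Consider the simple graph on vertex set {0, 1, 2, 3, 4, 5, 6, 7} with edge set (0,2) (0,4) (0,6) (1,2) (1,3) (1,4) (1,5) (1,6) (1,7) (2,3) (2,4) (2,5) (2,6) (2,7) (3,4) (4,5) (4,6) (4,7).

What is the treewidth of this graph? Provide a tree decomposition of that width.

Each bag holds 4 vertices, so the decomposition has width 3, which upper-bounds the treewidth. Conversely, {0, 2, 4, 6} is a clique of size 4, and the vertices of any clique must share a bag in every tree decomposition; so some bag has ≥ 4 vertices and tw(G) ≥ 3. Therefore the treewidth is 3.

Treewidth 3.
One optimal decomposition is:
Bags: B1 = {1, 2, 4, 5}  B2 = {1, 2, 4, 7}  B3 = {1, 2, 3, 4}  B4 = {1, 2, 4, 6}  B5 = {0, 2, 4, 6}
Tree: B1–B2, B1–B3, B1–B4, B4–B5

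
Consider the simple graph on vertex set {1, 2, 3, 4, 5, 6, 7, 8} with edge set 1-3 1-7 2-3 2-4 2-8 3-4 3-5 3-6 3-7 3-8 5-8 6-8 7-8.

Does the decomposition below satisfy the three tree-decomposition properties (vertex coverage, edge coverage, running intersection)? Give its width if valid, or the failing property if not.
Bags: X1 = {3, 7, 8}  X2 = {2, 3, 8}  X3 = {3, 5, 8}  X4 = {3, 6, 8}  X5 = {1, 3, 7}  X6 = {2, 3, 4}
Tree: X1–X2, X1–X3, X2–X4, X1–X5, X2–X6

Yes; width 2.

Vertex coverage: the bags together contain {1, 2, 3, 4, 5, 6, 7, 8}, the full vertex set. Edge coverage: each edge of G has both endpoints in at least one bag. Running intersection: for every vertex, the bags containing it form a connected subtree. All three properties hold, so this is a valid tree decomposition of width max|bag| − 1 = 2, and hence tw(G) ≤ 2.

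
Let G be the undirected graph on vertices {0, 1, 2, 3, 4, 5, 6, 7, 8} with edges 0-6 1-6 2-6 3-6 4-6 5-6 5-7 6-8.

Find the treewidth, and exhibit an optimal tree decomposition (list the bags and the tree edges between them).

Treewidth 1.
Bags: B1 = {5, 6}  B2 = {4, 6}  B3 = {5, 7}  B4 = {3, 6}  B5 = {6, 8}  B6 = {1, 6}  B7 = {0, 6}  B8 = {2, 6}
Tree: B1–B2, B1–B3, B1–B4, B1–B5, B5–B6, B6–B7, B6–B8

Each bag holds 2 vertices, so the decomposition has width 1, which upper-bounds the treewidth. G has an edge, so its treewidth is at least 1. Combining the bounds, tw(G) = 1.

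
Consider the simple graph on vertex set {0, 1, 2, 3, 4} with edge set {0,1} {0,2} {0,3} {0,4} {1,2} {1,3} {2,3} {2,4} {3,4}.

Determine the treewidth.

3

A width-3 tree decomposition is:
Bags: B1 = {0, 1, 2, 3}  B2 = {0, 2, 3, 4}
Tree: B1–B2
Each bag holds 4 vertices, so the decomposition has width 3, which upper-bounds the treewidth. On the other hand G contains the 4-clique {0, 1, 2, 3}. A clique must lie in a single bag of any decomposition, so no decomposition can have width below 3. The upper and lower bounds meet at 3, so that is the treewidth.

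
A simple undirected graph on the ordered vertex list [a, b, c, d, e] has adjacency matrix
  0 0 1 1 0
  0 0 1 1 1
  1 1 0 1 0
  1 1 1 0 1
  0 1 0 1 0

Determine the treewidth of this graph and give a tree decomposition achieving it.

Treewidth 2.
One such decomposition:
Bags: B1 = {b, c, d}  B2 = {a, c, d}  B3 = {b, d, e}
Tree: B1–B2, B1–B3

The largest bag has 3 vertices, giving width 2; this decomposition certifies tw(G) ≤ 2. On the other hand G contains the 3-clique {b, d, e}. A clique must lie in a single bag of any decomposition, so no decomposition can have width below 2. Hence tw(G) = 2 exactly.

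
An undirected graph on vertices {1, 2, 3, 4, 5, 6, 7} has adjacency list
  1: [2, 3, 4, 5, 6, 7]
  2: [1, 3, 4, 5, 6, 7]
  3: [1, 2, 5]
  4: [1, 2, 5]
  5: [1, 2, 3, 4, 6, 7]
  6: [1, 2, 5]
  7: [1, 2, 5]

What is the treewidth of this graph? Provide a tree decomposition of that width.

Each bag holds 4 vertices, so the decomposition has width 3, which upper-bounds the treewidth. Conversely, {1, 2, 3, 5} is a clique of size 4, and the vertices of any clique must share a bag in every tree decomposition; so some bag has ≥ 4 vertices and tw(G) ≥ 3. Hence tw(G) = 3 exactly.

Treewidth 3.
One optimal decomposition is:
Bags: B1 = {1, 2, 5, 6}  B2 = {1, 2, 4, 5}  B3 = {1, 2, 3, 5}  B4 = {1, 2, 5, 7}
Tree: B1–B2, B1–B3, B1–B4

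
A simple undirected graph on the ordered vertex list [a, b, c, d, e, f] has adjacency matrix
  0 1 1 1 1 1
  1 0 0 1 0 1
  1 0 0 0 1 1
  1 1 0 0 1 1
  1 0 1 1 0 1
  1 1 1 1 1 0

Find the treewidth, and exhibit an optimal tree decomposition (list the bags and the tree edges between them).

Treewidth 3.
Bags: B1 = {a, c, e, f}  B2 = {a, d, e, f}  B3 = {a, b, d, f}
Tree: B1–B2, B2–B3

Every bag has size at most 4, so the width is 4 − 1 = 3 and tw(G) ≤ 3. On the other hand G contains the 4-clique {a, d, e, f}. A clique must lie in a single bag of any decomposition, so no decomposition can have width below 3. The upper and lower bounds meet at 3, so that is the treewidth.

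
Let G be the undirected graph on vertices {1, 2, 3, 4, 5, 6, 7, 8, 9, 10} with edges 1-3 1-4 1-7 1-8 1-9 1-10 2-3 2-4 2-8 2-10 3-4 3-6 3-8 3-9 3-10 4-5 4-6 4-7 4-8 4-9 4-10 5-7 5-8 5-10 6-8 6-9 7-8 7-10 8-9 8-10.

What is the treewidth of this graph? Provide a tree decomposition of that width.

Treewidth 4.
One optimal decomposition is:
Bags: B1 = {1, 4, 7, 8, 10}  B2 = {1, 3, 4, 8, 10}  B3 = {1, 3, 4, 8, 9}  B4 = {4, 5, 7, 8, 10}  B5 = {2, 3, 4, 8, 10}  B6 = {3, 4, 6, 8, 9}
Tree: B1–B2, B2–B3, B1–B4, B2–B5, B3–B6

Each bag holds 5 vertices, so the decomposition has width 4, which upper-bounds the treewidth. Conversely, {1, 3, 4, 8, 9} is a clique of size 5, and the vertices of any clique must share a bag in every tree decomposition; so some bag has ≥ 5 vertices and tw(G) ≥ 4. Therefore the treewidth is 4.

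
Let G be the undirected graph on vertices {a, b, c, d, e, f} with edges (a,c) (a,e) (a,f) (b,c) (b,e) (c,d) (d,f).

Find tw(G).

A width-2 tree decomposition is:
Bags: B1 = {a, d, f}  B2 = {a, c, d}  B3 = {a, c, e}  B4 = {b, c, e}
Tree: B1–B2, B2–B3, B3–B4
Every bag has size at most 3, so the width is 3 − 1 = 2 and tw(G) ≤ 2. The edges f–d–c–a–f form a cycle, so G is not a tree and its treewidth is at least 2. Therefore the treewidth is 2.

2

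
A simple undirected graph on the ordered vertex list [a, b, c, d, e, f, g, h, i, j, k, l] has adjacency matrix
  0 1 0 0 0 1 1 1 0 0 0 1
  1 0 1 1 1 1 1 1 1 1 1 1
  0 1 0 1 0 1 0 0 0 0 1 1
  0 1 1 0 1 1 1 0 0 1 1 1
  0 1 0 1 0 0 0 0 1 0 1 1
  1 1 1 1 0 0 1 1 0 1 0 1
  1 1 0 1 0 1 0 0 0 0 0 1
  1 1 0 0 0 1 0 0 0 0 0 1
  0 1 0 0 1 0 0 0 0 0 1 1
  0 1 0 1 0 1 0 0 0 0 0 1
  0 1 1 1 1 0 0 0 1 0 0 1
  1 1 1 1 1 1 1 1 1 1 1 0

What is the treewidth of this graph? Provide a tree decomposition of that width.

The largest bag has 5 vertices, giving width 4; this decomposition certifies tw(G) ≤ 4. Conversely, {b, d, e, k, l} is a clique of size 5, and the vertices of any clique must share a bag in every tree decomposition; so some bag has ≥ 5 vertices and tw(G) ≥ 4. The upper and lower bounds meet at 4, so that is the treewidth.

Treewidth 4.
Bags: B1 = {b, c, d, k, l}  B2 = {b, c, d, f, l}  B3 = {b, d, e, k, l}  B4 = {b, d, f, g, l}  B5 = {b, e, i, k, l}  B6 = {a, b, f, g, l}  B7 = {a, b, f, h, l}  B8 = {b, d, f, j, l}
Tree: B1–B2, B1–B3, B2–B4, B3–B5, B4–B6, B6–B7, B4–B8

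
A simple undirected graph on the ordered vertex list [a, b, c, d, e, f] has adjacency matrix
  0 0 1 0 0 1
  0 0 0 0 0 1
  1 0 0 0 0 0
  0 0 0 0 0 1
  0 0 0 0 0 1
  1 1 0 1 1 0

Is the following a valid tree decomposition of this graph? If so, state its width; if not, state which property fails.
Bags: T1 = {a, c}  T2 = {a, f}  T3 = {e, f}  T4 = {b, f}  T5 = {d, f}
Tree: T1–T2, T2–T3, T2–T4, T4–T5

Yes; width 1.

Checking the three conditions: (i) the bags cover all of {a, b, c, d, e, f}; (ii) for each edge, some bag contains both endpoints; (iii) the bags containing any fixed vertex form a subtree. All hold, so the decomposition is valid with width 2 − 1 = 1.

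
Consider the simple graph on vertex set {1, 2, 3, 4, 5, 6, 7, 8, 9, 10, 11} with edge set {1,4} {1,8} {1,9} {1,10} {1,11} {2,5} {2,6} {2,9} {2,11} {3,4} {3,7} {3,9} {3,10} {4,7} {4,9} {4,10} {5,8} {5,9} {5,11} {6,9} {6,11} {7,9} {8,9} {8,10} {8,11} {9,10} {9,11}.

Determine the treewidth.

3

A width-3 tree decomposition is:
Bags: B1 = {1, 4, 9, 10}  B2 = {1, 8, 9, 10}  B3 = {1, 8, 9, 11}  B4 = {3, 4, 9, 10}  B5 = {5, 8, 9, 11}  B6 = {3, 4, 7, 9}  B7 = {2, 5, 9, 11}  B8 = {2, 6, 9, 11}
Tree: B1–B2, B2–B3, B1–B4, B3–B5, B4–B6, B5–B7, B7–B8
Every bag has size at most 4, so the width is 4 − 1 = 3 and tw(G) ≤ 3. For the lower bound, the 4 vertices {3, 4, 9, 10} are pairwise adjacent, and any tree decomposition puts a clique entirely inside one bag — forcing width ≥ 3. Therefore the treewidth is 3.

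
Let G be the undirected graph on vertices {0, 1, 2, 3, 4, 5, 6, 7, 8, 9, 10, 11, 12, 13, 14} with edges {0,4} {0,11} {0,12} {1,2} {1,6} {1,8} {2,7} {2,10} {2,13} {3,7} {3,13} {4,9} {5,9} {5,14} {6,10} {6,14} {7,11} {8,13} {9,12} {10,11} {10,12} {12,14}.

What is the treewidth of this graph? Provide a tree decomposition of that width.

Treewidth 3.
One such decomposition:
Bags: B1 = {0, 4, 5, 9}  B2 = {0, 5, 9, 12}  B3 = {0, 5, 12, 14}  B4 = {0, 11, 12, 14}  B5 = {10, 11, 12, 14}  B6 = {6, 10, 11, 14}  B7 = {6, 7, 10, 11}  B8 = {2, 6, 7, 10}  B9 = {1, 2, 6, 7}  B10 = {1, 2, 3, 7}  B11 = {1, 2, 3, 13}  B12 = {1, 3, 8, 13}
Tree: B1–B2, B2–B3, B3–B4, B4–B5, B5–B6, B6–B7, B7–B8, B8–B9, B9–B10, B10–B11, B11–B12

Each bag holds 4 vertices, so the decomposition has width 3, which upper-bounds the treewidth. For the lower bound: the 4 vertex sets {4,5,9}, {0}, {12}, {6,10,11,14} are disjoint, each induces a connected subgraph, and every pair is joined by at least one edge of G. Contracting each set to a single vertex therefore yields K_{4} as a minor, and since treewidth is minor-monotone, tw(G) ≥ tw(K_{4}) = 3. Hence tw(G) = 3 exactly.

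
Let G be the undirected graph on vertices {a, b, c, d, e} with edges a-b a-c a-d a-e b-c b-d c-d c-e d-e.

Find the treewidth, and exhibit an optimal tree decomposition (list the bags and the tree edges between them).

Treewidth 3.
One such decomposition:
Bags: B1 = {a, c, d, e}  B2 = {a, b, c, d}
Tree: B1–B2

Every bag has size at most 4, so the width is 4 − 1 = 3 and tw(G) ≤ 3. On the other hand G contains the 4-clique {a, c, d, e}. A clique must lie in a single bag of any decomposition, so no decomposition can have width below 3. The upper and lower bounds meet at 3, so that is the treewidth.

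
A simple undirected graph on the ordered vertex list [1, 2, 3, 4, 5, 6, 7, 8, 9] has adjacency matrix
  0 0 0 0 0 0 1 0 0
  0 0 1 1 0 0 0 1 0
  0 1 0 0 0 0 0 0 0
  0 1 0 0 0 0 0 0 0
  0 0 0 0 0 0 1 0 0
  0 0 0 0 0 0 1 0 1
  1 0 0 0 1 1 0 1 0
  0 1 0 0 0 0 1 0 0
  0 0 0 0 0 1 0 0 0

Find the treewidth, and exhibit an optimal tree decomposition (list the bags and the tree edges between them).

Each bag holds 2 vertices, so the decomposition has width 1, which upper-bounds the treewidth. Since G has at least one edge (e.g. 7–1), it is not an edgeless graph, so tw(G) ≥ 1. Hence tw(G) = 1 exactly.

Treewidth 1.
Bags: B1 = {1, 7}  B2 = {5, 7}  B3 = {6, 7}  B4 = {7, 8}  B5 = {6, 9}  B6 = {2, 8}  B7 = {2, 4}  B8 = {2, 3}
Tree: B1–B2, B2–B3, B3–B4, B3–B5, B4–B6, B6–B7, B6–B8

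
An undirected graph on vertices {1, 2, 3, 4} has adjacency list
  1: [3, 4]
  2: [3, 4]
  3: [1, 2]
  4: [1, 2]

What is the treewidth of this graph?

2

A width-2 tree decomposition is:
Bags: B1 = {2, 3, 4}  B2 = {1, 3, 4}
Tree: B1–B2
The largest bag has 3 vertices, giving width 2; this decomposition certifies tw(G) ≤ 2. Since 4–2–3–1–4 is a cycle in G, G is not acyclic. Forests are exactly the graphs of treewidth ≤ 1, so tw(G) ≥ 2. The upper and lower bounds meet at 2, so that is the treewidth.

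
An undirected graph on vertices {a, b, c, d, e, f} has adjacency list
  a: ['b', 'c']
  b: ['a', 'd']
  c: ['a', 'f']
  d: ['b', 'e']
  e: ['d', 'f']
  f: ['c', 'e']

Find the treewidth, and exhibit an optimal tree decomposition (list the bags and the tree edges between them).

Treewidth 2.
Bags: B1 = {d, e, f}  B2 = {c, d, f}  B3 = {a, c, d}  B4 = {a, b, d}
Tree: B1–B2, B2–B3, B3–B4

Each bag holds 3 vertices, so the decomposition has width 2, which upper-bounds the treewidth. Since d–e–f–c–a–b–d is a cycle in G, G is not acyclic. Forests are exactly the graphs of treewidth ≤ 1, so tw(G) ≥ 2. Hence tw(G) = 2 exactly.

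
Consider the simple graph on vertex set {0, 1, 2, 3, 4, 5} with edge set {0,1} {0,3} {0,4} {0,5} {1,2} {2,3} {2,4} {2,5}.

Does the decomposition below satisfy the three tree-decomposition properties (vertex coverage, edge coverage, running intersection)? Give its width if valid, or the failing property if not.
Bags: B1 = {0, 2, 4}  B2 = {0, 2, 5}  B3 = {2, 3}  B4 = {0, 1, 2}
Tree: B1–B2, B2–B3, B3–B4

A tree decomposition must satisfy three properties: every vertex lies in some bag; for every edge, both endpoints lie together in some bag; and for every vertex, the bags containing it form a connected subtree. Here edge (0,3) lies in no bag, so the decomposition is invalid.

No — edge (0,3) lies in no bag.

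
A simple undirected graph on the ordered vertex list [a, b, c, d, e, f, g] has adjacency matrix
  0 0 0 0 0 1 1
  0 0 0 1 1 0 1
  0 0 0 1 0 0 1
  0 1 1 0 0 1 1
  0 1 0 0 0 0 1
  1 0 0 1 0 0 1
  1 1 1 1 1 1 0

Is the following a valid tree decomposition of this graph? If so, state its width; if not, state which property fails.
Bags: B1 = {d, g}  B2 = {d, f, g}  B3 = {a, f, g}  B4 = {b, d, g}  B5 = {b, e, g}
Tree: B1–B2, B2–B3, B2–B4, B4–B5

No — vertex c appears in no bag.

A tree decomposition must satisfy three properties: every vertex lies in some bag; for every edge, both endpoints lie together in some bag; and for every vertex, the bags containing it form a connected subtree. Here vertex c appears in no bag, so the decomposition is invalid.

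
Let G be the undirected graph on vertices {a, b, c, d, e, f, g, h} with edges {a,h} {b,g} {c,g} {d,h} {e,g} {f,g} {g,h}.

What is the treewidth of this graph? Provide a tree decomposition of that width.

Treewidth 1.
One optimal decomposition is:
Bags: B1 = {b, g}  B2 = {f, g}  B3 = {g, h}  B4 = {c, g}  B5 = {a, h}  B6 = {e, g}  B7 = {d, h}
Tree: B1–B2, B1–B3, B1–B4, B3–B5, B1–B6, B5–B7

Every bag has size at most 2, so the width is 2 − 1 = 1 and tw(G) ≤ 1. Any graph with an edge has treewidth ≥ 1, and G has the edge g–b. Therefore the treewidth is 1.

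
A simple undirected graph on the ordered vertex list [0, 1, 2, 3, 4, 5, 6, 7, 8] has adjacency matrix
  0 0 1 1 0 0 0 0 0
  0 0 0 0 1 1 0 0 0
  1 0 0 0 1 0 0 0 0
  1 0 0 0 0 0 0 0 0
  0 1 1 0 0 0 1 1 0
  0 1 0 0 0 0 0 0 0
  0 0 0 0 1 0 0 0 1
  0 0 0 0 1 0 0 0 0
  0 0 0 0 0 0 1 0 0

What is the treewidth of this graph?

1

A width-1 tree decomposition is:
Bags: B1 = {2, 4}  B2 = {4, 6}  B3 = {1, 4}  B4 = {1, 5}  B5 = {4, 7}  B6 = {0, 2}  B7 = {0, 3}  B8 = {6, 8}
Tree: B1–B2, B2–B3, B3–B4, B2–B5, B1–B6, B6–B7, B2–B8
Every bag has size at most 2, so the width is 2 − 1 = 1 and tw(G) ≤ 1. G has an edge, so its treewidth is at least 1. Therefore the treewidth is 1.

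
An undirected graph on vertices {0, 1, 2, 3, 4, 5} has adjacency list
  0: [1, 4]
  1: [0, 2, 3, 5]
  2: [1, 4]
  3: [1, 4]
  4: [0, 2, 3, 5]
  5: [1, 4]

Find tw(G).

2

A width-2 tree decomposition is:
Bags: B1 = {0, 1, 4}  B2 = {1, 4, 5}  B3 = {1, 3, 4}  B4 = {1, 2, 4}
Tree: B1–B2, B2–B3, B3–B4
Every bag has size at most 3, so the width is 3 − 1 = 2 and tw(G) ≤ 2. Since 1–0–4–5–1 is a cycle in G, G is not acyclic. Forests are exactly the graphs of treewidth ≤ 1, so tw(G) ≥ 2. Therefore the treewidth is 2.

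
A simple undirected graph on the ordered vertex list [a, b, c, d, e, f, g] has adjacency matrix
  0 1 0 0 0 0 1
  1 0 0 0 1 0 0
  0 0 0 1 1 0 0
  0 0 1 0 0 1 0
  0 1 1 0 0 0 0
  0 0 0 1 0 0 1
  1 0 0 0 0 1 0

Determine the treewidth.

2

A width-2 tree decomposition is:
Bags: B1 = {a, b, e}  B2 = {a, c, e}  B3 = {a, c, d}  B4 = {a, d, f}  B5 = {a, f, g}
Tree: B1–B2, B2–B3, B3–B4, B4–B5
Each bag holds 3 vertices, so the decomposition has width 2, which upper-bounds the treewidth. For the lower bound, G contains the cycle a–b–e–c–d–f–g–a, so G is not a forest; only forests have treewidth ≤ 1, hence tw(G) ≥ 2. Combining the bounds, tw(G) = 2.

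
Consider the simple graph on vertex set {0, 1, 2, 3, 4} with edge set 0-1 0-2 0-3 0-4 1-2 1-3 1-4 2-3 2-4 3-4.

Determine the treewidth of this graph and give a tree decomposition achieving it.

With just one bag of size 5, the width is 5 − 1 = 4, so tw(G) ≤ 4. On the other hand G contains the 5-clique {0, 1, 2, 3, 4}. A clique must lie in a single bag of any decomposition, so no decomposition can have width below 4. Hence tw(G) = 4 exactly.

Treewidth 4.
Bags: B1 = {0, 1, 2, 3, 4}
Tree: (single bag)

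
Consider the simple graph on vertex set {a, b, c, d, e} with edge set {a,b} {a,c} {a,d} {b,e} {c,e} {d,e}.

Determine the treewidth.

A width-2 tree decomposition is:
Bags: B1 = {a, b, e}  B2 = {a, c, e}  B3 = {a, d, e}
Tree: B1–B2, B2–B3
Each bag holds 3 vertices, so the decomposition has width 2, which upper-bounds the treewidth. Since a–b–e–c–a is a cycle in G, G is not acyclic. Forests are exactly the graphs of treewidth ≤ 1, so tw(G) ≥ 2. Combining the bounds, tw(G) = 2.

2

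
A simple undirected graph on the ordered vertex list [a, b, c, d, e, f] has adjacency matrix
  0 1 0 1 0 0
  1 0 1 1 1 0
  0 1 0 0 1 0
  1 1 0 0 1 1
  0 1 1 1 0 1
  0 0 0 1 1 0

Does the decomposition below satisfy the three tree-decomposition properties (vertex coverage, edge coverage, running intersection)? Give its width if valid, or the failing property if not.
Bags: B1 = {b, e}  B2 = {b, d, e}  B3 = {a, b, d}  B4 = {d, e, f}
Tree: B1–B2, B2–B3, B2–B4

No — vertex c appears in no bag.

A tree decomposition must satisfy three properties: every vertex lies in some bag; for every edge, both endpoints lie together in some bag; and for every vertex, the bags containing it form a connected subtree. Here vertex c appears in no bag, so the decomposition is invalid.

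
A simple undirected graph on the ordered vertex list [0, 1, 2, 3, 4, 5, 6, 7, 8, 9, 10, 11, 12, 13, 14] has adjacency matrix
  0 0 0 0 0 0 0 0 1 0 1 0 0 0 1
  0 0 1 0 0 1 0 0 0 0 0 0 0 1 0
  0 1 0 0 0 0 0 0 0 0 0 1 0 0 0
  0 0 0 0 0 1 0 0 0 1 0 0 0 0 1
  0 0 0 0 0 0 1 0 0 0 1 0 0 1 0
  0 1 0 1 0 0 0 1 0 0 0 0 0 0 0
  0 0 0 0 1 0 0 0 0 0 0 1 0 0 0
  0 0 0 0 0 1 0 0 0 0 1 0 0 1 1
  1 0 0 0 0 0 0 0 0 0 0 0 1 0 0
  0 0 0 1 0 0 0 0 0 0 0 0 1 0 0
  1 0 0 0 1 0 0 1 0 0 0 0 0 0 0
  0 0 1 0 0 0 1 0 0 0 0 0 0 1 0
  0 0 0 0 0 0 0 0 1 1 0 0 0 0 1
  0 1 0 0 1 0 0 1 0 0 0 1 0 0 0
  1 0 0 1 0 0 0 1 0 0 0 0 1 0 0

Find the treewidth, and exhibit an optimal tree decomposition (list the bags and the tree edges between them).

Treewidth 3.
One optimal decomposition is:
Bags: B1 = {0, 8, 9, 12}  B2 = {0, 9, 12, 14}  B3 = {0, 3, 9, 14}  B4 = {0, 3, 10, 14}  B5 = {3, 7, 10, 14}  B6 = {3, 5, 7, 10}  B7 = {4, 5, 7, 10}  B8 = {4, 5, 7, 13}  B9 = {1, 4, 5, 13}  B10 = {1, 4, 6, 13}  B11 = {1, 6, 11, 13}  B12 = {1, 2, 6, 11}
Tree: B1–B2, B2–B3, B3–B4, B4–B5, B5–B6, B6–B7, B7–B8, B8–B9, B9–B10, B10–B11, B11–B12

The largest bag has 4 vertices, giving width 3; this decomposition certifies tw(G) ≤ 3. For the lower bound: the 4 vertex sets {8,9,12}, {0}, {14}, {3,5,7,10} are disjoint, each induces a connected subgraph, and every pair is joined by at least one edge of G. Contracting each set to a single vertex therefore yields K_{4} as a minor, and since treewidth is minor-monotone, tw(G) ≥ tw(K_{4}) = 3. Hence tw(G) = 3 exactly.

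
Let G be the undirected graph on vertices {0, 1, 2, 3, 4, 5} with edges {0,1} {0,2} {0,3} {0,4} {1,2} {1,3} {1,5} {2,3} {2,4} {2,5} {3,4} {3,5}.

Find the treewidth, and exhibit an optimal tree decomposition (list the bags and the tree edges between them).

Treewidth 3.
Bags: B1 = {0, 1, 2, 3}  B2 = {0, 2, 3, 4}  B3 = {1, 2, 3, 5}
Tree: B1–B2, B1–B3

Every bag has size at most 4, so the width is 4 − 1 = 3 and tw(G) ≤ 3. Conversely, {0, 1, 2, 3} is a clique of size 4, and the vertices of any clique must share a bag in every tree decomposition; so some bag has ≥ 4 vertices and tw(G) ≥ 3. Hence tw(G) = 3 exactly.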